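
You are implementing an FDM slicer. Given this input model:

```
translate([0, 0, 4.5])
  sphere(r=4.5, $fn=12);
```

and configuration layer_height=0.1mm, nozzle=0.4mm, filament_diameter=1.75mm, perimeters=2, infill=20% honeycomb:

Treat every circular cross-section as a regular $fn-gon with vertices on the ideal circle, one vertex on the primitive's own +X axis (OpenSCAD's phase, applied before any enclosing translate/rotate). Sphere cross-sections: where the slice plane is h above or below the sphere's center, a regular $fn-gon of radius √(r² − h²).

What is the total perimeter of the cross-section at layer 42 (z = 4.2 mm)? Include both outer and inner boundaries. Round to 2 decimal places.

At z = 4.2 mm: the r=4.5 sphere contributes a regular 12-gon of circumradius √(4.5²−0.3²) = 4.490 (perimeter = 2·12·4.490·sin(180°/12) = 27.89 mm). Overall, the cross-section is a single solid region. Total boundary length (outer) = 27.89 mm.

27.89 mm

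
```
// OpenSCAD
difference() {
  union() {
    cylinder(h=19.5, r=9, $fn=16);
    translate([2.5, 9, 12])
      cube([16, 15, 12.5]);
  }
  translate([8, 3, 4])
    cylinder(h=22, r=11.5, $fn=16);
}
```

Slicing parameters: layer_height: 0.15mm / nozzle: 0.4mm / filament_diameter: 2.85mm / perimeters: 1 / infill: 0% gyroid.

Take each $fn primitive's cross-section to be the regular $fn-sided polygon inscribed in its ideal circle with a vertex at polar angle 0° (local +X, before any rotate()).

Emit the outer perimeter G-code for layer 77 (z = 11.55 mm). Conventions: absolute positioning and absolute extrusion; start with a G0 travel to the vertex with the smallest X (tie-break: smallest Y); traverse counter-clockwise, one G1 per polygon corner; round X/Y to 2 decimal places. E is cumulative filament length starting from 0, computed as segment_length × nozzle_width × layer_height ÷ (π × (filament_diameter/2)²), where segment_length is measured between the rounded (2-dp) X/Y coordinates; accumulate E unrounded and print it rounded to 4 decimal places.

At z = 11.55 mm: the cylinder: section is a regular 16-gon, circumradius r=9; the cube at (2.5, 9) is absent (z outside [12, 24.5]); Merging all regions: only the r=9 cylinder is present, so the union is just that shape — 1 connected region; the cylinder at (8, 3): section is a regular 16-gon, circumradius r=11.5; Subtracting the remaining from the first: starting from that combined region, the r=11.5 cylinder at (8, 3) partially overlaps it — only the 150.97 mm² overlap (of its 404.88 mm²) is removed, clipping the outline — 1 connected region. The outline is a single polygon with 16 vertices. Extrusion per mm of travel: 0.4 × 0.15 / (π × 1.425²) = 0.009405. Accumulating E over each segment gives final E = 0.4787.

G0 X-9.00 Y0.00 Z11.55
G1 X-8.31 Y-3.44 E0.0330
G1 X-6.36 Y-6.36 E0.0660
G1 X-3.44 Y-8.31 E0.0990
G1 X0.00 Y-9.00 E0.1320
G1 X3.44 Y-8.31 E0.1650
G1 X4.28 Y-7.76 E0.1745
G1 X3.60 Y-7.62 E0.1810
G1 X-0.13 Y-5.13 E0.2232
G1 X-2.62 Y-1.40 E0.2654
G1 X-3.50 Y3.00 E0.3076
G1 X-2.62 Y7.40 E0.3498
G1 X-1.79 Y8.64 E0.3638
G1 X-3.44 Y8.31 E0.3796
G1 X-6.36 Y6.36 E0.4127
G1 X-8.31 Y3.44 E0.4457
G1 X-9.00 Y0.00 E0.4787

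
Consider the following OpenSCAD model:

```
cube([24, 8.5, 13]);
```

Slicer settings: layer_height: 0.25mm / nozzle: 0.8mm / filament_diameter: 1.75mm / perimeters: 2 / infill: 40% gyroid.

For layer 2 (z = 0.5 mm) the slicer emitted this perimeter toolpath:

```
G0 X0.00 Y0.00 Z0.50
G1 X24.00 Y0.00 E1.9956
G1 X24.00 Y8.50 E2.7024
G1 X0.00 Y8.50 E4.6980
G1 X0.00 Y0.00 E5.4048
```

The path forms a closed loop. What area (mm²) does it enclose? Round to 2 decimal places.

204.00 mm²

Apply the shoelace formula to the sequence of (X, Y) vertices; enclosed area = 204.00 mm².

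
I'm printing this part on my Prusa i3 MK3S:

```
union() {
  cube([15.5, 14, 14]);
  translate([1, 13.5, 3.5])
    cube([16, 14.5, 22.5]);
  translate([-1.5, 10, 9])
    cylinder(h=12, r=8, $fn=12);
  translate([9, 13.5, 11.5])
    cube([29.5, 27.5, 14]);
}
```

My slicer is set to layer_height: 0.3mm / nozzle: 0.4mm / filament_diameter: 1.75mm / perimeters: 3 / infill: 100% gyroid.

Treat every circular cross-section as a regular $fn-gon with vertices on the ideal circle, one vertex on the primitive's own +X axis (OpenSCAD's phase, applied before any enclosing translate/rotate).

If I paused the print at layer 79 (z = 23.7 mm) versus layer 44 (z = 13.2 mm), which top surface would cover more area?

Layer 79 (z = 23.7): the cube is absent (z outside [0, 14]); the cube at (1, 13.5) (footprint 16×14.5) is included at this height (area 232.00 mm²); the cylinder at (-1.5, 10) is absent (z outside [9, 21]); the cube at (9, 13.5) (footprint 29.5×27.5) is included at this height (area 811.25 mm²); Merging all regions: the regions partially overlap — summed areas 1043.25 mm² minus the doubly-counted overlap 116.00 mm² gives 927.25 mm² — area = 927.25 mm². So its area = 927.25 mm². Layer 44 (z = 13.2): the 15.5×14 cube contributes its full rectangle (area 217.00 mm²); the cube at (1, 13.5) (footprint 16×14.5) is included at this height (area 232.00 mm²); the r=8 cylinder at (-1.5, 10) gives a regular 12-gon of circumradius 8 (constant along its height) (area = (12/2)·8.000²·sin(360°/12) = 192.00 mm²); the cube at (9, 13.5) is present — its section is the full 29.5×27.5 rectangle (area 811.25 mm²); Combining (union): the regions partially overlap — summed areas 1452.25 mm² minus the doubly-counted overlap 192.39 mm² gives 1259.86 mm² — area = 1259.86 mm². So its area = 1259.86 mm². Layer 44 is larger (1259.86 vs 927.25 mm²).

layer 44 (z = 13.2 mm)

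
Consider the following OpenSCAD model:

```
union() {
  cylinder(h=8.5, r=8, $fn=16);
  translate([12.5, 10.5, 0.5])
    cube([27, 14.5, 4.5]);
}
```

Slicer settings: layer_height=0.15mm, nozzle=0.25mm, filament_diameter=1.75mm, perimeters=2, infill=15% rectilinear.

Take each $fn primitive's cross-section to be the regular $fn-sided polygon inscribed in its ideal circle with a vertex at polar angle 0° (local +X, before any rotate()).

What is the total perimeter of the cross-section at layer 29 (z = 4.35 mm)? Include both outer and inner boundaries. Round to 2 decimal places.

At z = 4.35 mm: the r=8 cylinder contributes a regular 16-gon of circumradius 8 (perimeter = 2·16·8.000·sin(180°/16) = 49.94 mm); the cube at (12.5, 10.5) is present — its section is the full 27×14.5 rectangle (perimeter 83.00 mm); Combining (union): the 2 present regions are separate (no shared area or edge), so areas and boundary lengths simply add and each stays a separate island — boundary = 132.94 mm. Overall, the cross-section has 2 separate islands. Total boundary length (outer) = 132.94 mm.

132.94 mm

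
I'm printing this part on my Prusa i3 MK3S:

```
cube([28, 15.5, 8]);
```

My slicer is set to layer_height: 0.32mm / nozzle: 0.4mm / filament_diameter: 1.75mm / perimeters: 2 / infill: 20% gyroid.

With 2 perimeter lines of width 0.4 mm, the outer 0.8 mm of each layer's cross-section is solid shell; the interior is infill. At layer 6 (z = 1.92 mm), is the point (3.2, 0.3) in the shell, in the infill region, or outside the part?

shell

At z = 1.92 mm: the 28×15.5 cube contributes its full rectangle. Overall, the cross-section is a single solid region. The nearest boundary edge runs (0.00, 0.00)→(28.00, 0.00); distance from the point to it = 0.30 mm. The point is inside the cross-section, 0.30 mm from the nearest boundary — within the 0.8 mm shell band (2 × 0.4).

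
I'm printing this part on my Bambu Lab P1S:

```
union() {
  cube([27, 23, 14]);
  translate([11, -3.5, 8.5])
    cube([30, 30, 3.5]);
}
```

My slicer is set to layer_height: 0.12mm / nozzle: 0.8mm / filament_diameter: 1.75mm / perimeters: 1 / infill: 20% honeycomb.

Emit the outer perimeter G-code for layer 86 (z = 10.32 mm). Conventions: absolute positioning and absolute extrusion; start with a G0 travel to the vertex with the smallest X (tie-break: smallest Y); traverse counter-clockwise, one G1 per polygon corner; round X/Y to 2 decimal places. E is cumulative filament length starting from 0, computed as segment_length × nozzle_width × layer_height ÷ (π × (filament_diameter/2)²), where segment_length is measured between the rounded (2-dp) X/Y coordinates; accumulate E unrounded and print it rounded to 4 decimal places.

At z = 10.32 mm: the cube (footprint 27×23) is included at this height; the 30×30 cube at (11, -3.5) contributes its full rectangle; Combining (union): the regions partially overlap (shared area 368.00 mm²), so overlapping operands fuse into one piece — 1 connected region. The outline is a single polygon with 8 vertices. Extrusion per mm of travel: 0.8 × 0.12 / (π × 0.875²) = 0.039912. Accumulating E over each segment gives final E = 5.6675.

G0 X0.00 Y0.00 Z10.32
G1 X11.00 Y0.00 E0.4390
G1 X11.00 Y-3.50 E0.5787
G1 X41.00 Y-3.50 E1.7761
G1 X41.00 Y26.50 E2.9735
G1 X11.00 Y26.50 E4.1708
G1 X11.00 Y23.00 E4.3105
G1 X0.00 Y23.00 E4.7495
G1 X0.00 Y0.00 E5.6675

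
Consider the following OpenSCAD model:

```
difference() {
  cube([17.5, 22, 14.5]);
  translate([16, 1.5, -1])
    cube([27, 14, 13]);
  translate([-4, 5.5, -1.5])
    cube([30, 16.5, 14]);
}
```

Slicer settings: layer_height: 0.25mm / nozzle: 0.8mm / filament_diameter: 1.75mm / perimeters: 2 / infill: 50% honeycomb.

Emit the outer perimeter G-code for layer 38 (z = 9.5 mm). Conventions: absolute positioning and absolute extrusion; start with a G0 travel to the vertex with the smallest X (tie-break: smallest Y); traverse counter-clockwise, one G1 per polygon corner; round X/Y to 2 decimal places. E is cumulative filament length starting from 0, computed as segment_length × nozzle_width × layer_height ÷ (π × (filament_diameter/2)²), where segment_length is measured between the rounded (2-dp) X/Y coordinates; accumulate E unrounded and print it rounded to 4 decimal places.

At z = 9.5 mm: the 17.5×22 cube contributes its full rectangle; the 27×14 cube at (16, 1.5) contributes its full rectangle; the 30×16.5 cube at (-4, 5.5) contributes its full rectangle; After the difference (first − rest): starting from the 17.5×22 cube, the 27×14 cube at (16, 1.5) partially overlaps it — only the 21.00 mm² overlap (of its 378.00 mm²) is removed, clipping the outline; the 30×16.5 cube at (-4, 5.5) partially overlaps it — only the 273.75 mm² overlap (of its 495.00 mm²) is removed, clipping the outline — 1 connected region. The outline is a single polygon with 6 vertices. Extrusion per mm of travel: 0.8 × 0.25 / (π × 0.875²) = 0.083150. Accumulating E over each segment gives final E = 3.8249.

G0 X0.00 Y0.00 Z9.50
G1 X17.50 Y0.00 E1.4551
G1 X17.50 Y1.50 E1.5799
G1 X16.00 Y1.50 E1.7046
G1 X16.00 Y5.50 E2.0372
G1 X0.00 Y5.50 E3.3676
G1 X0.00 Y0.00 E3.8249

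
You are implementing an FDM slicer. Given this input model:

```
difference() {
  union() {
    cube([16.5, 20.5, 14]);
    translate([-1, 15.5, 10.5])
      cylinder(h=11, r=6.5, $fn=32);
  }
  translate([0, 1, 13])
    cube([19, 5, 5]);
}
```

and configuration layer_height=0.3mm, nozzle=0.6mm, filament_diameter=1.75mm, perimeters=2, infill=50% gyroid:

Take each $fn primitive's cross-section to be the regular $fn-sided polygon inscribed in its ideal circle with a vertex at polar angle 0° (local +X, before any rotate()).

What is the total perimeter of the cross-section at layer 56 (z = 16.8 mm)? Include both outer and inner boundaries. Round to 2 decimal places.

40.78 mm

At z = 16.8 mm: the cube is absent (z outside [0, 14]); the r=6.5 cylinder at (-1, 15.5) contributes a regular 32-gon of circumradius 6.5 (perimeter = 2·32·6.500·sin(180°/32) = 40.78 mm); Combining (union): only the r=6.5 cylinder at (-1, 15.5) is present, so the union is just that shape — boundary = 40.78 mm; the 19×5 cube at (0, 1) contributes its full rectangle (perimeter 48.00 mm); Subtracting the remaining from the first: starting from that combined region, the 19×5 cube at (0, 1) misses the remaining region (no effect) — boundary = 40.78 mm. Overall, the cross-section is a single solid region. Total boundary length (outer) = 40.78 mm.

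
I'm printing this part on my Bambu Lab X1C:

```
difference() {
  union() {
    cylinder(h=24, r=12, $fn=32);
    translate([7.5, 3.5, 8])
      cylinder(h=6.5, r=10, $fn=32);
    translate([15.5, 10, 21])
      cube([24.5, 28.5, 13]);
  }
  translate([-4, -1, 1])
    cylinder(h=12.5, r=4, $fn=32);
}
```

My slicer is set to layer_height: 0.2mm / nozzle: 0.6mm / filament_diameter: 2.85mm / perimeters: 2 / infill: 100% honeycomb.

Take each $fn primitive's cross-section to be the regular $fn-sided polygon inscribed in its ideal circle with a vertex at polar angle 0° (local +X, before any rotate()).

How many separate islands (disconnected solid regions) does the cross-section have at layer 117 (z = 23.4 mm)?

At z = 23.4 mm: the r=12 cylinder gives a regular 32-gon of circumradius 12 (constant along its height); the cylinder at (7.5, 3.5) does not reach this height (z outside [8, 14.5]); the cube at (15.5, 10) (footprint 24.5×28.5) is included at this height; Merging all regions: the 2 present regions are separate (no shared area or edge), so areas and boundary lengths simply add and each stays a separate island — 2 connected regions; the cylinder at (-4, -1) is not intersected at this z (z outside [1, 13.5]); Subtracting the remaining from the first: none of the subtracted shapes is present at this height, so the result so far is unchanged — 2 connected regions. Overall, the cross-section has 2 separate islands. Island count = 2.

2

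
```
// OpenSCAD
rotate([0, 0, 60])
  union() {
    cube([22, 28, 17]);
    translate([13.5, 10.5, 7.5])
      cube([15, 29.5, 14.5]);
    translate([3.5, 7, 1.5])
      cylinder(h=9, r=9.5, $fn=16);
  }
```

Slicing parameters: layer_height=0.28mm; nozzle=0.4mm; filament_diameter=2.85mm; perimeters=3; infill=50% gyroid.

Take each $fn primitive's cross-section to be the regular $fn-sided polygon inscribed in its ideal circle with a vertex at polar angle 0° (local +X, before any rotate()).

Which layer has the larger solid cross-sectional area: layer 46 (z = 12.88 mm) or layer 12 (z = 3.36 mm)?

Layer 46 (z = 12.88): the cube (footprint 22×28) is included at this height (area 616.00 mm²); the cube at (13.5, 10.5) is present — its section is the full 15×29.5 rectangle (area 442.50 mm²); the cylinder at (3.5, 7) is not intersected at this z (z outside [1.5, 10.5]); Combining (union): the regions partially overlap — summed areas 1058.50 mm² minus the doubly-counted overlap 148.75 mm² gives 909.75 mm² — area = 909.75 mm²; (whole slice rotated 60° about Z — lengths, areas and connectivity unchanged). So its area = 909.75 mm². Layer 12 (z = 3.36): the cube is present — its section is the full 22×28 rectangle (area 616.00 mm²); the cube at (13.5, 10.5) does not reach this height (z outside [7.5, 22]); the r=9.5 cylinder at (3.5, 7) gives a regular 16-gon of circumradius 9.5 (constant along its height) (area = (16/2)·9.500²·sin(360°/16) = 276.30 mm²); Combining (union): the regions partially overlap — summed areas 892.30 mm² minus the doubly-counted overlap 184.54 mm² gives 707.75 mm² — area = 707.75 mm²; (rotated 60° about Z; rotation is an isometry so areas/perimeters/island counts are preserved). So its area = 707.75 mm². Layer 46 is larger (909.75 vs 707.75 mm²).

layer 46 (z = 12.88 mm)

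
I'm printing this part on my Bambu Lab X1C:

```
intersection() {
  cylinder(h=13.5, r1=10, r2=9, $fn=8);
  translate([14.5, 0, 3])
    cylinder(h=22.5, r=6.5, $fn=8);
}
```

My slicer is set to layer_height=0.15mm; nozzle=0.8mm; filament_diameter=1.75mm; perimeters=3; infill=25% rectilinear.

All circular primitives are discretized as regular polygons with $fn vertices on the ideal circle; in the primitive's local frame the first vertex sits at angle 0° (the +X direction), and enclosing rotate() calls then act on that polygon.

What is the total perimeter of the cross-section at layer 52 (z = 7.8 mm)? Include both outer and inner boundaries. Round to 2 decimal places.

At z = 7.8 mm: the cone: at t=0.578 of its height the radius interpolates to r₁+(r₂−r₁)t = 9.422, giving a regular 8-gon of that circumradius (perimeter = 2·8·9.422·sin(180°/8) = 57.69 mm); the cylinder at (14.5, 0): section is a regular 8-gon, circumradius r=6.5 (perimeter = 2·8·6.500·sin(180°/8) = 39.80 mm); Taking the intersection: the r=6.5 cylinder at (14.5, 0) partially overlaps the cone; clipping to the common part keeps 2.44 mm² — boundary = 7.43 mm. Overall, the cross-section is a single solid region. Total boundary length (outer) = 7.43 mm.

7.43 mm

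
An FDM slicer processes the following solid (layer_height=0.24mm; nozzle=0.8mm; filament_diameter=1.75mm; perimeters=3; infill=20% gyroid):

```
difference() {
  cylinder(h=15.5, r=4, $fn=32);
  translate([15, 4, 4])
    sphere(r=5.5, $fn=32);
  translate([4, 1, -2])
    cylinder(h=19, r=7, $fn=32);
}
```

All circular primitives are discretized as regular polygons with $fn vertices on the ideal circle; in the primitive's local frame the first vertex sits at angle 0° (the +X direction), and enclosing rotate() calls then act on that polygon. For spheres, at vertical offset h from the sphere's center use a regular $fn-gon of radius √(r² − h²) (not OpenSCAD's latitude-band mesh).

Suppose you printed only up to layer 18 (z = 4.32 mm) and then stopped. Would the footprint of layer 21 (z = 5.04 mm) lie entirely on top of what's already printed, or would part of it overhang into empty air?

entirely on top

Compare the two slices. At z = 4.32: the cylinder: section is a regular 32-gon, circumradius r=4 (area = (32/2)·4.000²·sin(360°/32) = 49.94 mm²); the sphere at (15, 4): section is a regular 32-gon, circumradius = √(r²−h²) = √(5.5²−0.32²) = 5.491 (area = (32/2)·5.491²·sin(360°/32) = 94.10 mm²); the r=7 cylinder at (4, 1) contributes a regular 32-gon of circumradius 7 (area = (32/2)·7.000²·sin(360°/32) = 152.95 mm²); Taking the first minus the rest: starting from the r=4 cylinder (49.94 mm²), the r=5.5 sphere at (15, 4) misses the remaining region (no effect); the r=7 cylinder at (4, 1) partially overlaps it — only the 44.07 mm² overlap (of its 152.95 mm²) is removed, clipping the outline — area = 5.87 mm². At z = 5.04: the r=4 cylinder gives a regular 32-gon of circumradius 4 (constant along its height) (area = (32/2)·4.000²·sin(360°/32) = 49.94 mm²); the sphere at (15, 4): section is a regular 32-gon, circumradius = √(r²−h²) = √(5.5²−1.04²) = 5.401 (area = (32/2)·5.401²·sin(360°/32) = 91.05 mm²); the r=7 cylinder at (4, 1) contributes a regular 32-gon of circumradius 7 (area = (32/2)·7.000²·sin(360°/32) = 152.95 mm²); After the difference (first − rest): starting from the r=4 cylinder (49.94 mm²), the r=5.5 sphere at (15, 4) misses the remaining region (no effect); the r=7 cylinder at (4, 1) partially overlaps it — only the 44.07 mm² overlap (of its 152.95 mm²) is removed, clipping the outline — area = 5.87 mm². Checking containment: the cross-section at z = 5.04 is a subset of the cross-section at z = 4.32.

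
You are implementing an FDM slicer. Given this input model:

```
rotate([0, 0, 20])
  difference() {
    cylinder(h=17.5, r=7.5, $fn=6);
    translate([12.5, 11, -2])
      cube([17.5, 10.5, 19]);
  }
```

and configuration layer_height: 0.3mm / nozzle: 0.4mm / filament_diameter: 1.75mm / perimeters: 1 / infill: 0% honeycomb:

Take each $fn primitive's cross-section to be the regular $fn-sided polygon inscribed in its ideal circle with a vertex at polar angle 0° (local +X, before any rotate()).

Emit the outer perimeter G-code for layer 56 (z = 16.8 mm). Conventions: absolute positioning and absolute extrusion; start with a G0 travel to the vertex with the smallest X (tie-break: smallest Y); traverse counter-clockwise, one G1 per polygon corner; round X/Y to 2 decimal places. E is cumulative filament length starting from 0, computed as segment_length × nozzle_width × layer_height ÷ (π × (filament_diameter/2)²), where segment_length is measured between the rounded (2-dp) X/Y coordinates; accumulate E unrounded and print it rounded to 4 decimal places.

At z = 16.8 mm: the cylinder: section is a regular 6-gon, circumradius r=7.5; the 17.5×10.5 cube at (12.5, 11) contributes its full rectangle; Taking the first minus the rest: starting from the r=7.5 cylinder, the 17.5×10.5 cube at (12.5, 11) misses the remaining region (no effect) — 1 connected region; (rotated 20° about Z; rotation is an isometry so areas/perimeters/island counts are preserved). The outline is a single polygon with 6 vertices. Extrusion per mm of travel: 0.4 × 0.3 / (π × 0.875²) = 0.049890. Accumulating E over each segment gives final E = 2.2461.

G0 X-7.05 Y-2.57 Z16.80
G1 X-1.30 Y-7.39 E0.3743
G1 X5.75 Y-4.82 E0.7487
G1 X7.05 Y2.57 E1.1230
G1 X1.30 Y7.39 E1.4974
G1 X-5.75 Y4.82 E1.8717
G1 X-7.05 Y-2.57 E2.2461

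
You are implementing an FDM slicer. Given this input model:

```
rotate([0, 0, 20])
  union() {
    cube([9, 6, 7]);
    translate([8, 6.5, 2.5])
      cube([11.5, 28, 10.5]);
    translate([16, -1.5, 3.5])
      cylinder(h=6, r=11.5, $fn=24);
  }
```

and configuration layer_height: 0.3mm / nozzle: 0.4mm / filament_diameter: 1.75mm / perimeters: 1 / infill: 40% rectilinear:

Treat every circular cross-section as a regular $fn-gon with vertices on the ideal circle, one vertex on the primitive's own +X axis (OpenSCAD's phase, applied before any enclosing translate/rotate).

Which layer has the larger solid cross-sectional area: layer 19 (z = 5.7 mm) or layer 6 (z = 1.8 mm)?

Layer 19 (z = 5.7): the cube (footprint 9×6) is included at this height (area 54.00 mm²); the cube at (8, 6.5) (footprint 11.5×28) is included at this height (area 322.00 mm²); the r=11.5 cylinder at (16, -1.5) contributes a regular 24-gon of circumradius 11.5 (area = (24/2)·11.500²·sin(360°/24) = 410.75 mm²); Taking the union: the regions partially overlap — summed areas 786.75 mm² minus the doubly-counted overlap 50.75 mm² gives 736.00 mm² — area = 736.00 mm²; (whole slice rotated 20° about Z — lengths, areas and connectivity unchanged). So its area = 736.00 mm². Layer 6 (z = 1.8): the 9×6 cube contributes its full rectangle (area 54.00 mm²); the cube at (8, 6.5) is not intersected at this z (z outside [2.5, 13]); the cylinder at (16, -1.5) is not intersected at this z (z outside [3.5, 9.5]); Taking the union: only the 9×6 cube is present, so the union is just that shape — area = 54.00 mm²; (rotated 20° about Z; rotation is an isometry so areas/perimeters/island counts are preserved). So its area = 54.00 mm². Layer 19 is larger (736.00 vs 54.00 mm²).

layer 19 (z = 5.7 mm)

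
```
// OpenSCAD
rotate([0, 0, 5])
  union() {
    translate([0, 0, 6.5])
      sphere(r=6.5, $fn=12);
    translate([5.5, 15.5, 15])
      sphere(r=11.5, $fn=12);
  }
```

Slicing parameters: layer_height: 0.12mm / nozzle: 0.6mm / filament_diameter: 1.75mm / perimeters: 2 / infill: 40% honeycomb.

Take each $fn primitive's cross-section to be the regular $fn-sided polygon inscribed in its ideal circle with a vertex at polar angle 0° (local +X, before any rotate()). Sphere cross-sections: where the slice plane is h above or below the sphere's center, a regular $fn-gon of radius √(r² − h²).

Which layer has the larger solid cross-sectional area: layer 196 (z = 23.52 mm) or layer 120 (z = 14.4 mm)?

Layer 196 (z = 23.52): the sphere is not intersected at this z (|z−center|=17.020 > r=6.5); the r=11.5 sphere at (5.5, 15.5) contributes a regular 12-gon of circumradius √(11.5²−8.52²) = 7.724 (area = (12/2)·7.724²·sin(360°/12) = 178.98 mm²); Merging all regions: only the r=11.5 sphere at (5.5, 15.5) is present, so the union is just that shape — area = 178.98 mm²; (rotated 5° about Z; rotation is an isometry so areas/perimeters/island counts are preserved). So its area = 178.98 mm². Layer 120 (z = 14.4): the sphere does not reach this height (|z−center|=7.900 > r=6.5); the r=11.5 sphere at (5.5, 15.5) contributes a regular 12-gon of circumradius √(11.5²−0.6²) = 11.484 (area = (12/2)·11.484²·sin(360°/12) = 395.67 mm²); Taking the union: only the r=11.5 sphere at (5.5, 15.5) is present, so the union is just that shape — area = 395.67 mm²; (rotated 5° about Z; rotation is an isometry so areas/perimeters/island counts are preserved). So its area = 395.67 mm². Layer 120 is larger (395.67 vs 178.98 mm²).

layer 120 (z = 14.4 mm)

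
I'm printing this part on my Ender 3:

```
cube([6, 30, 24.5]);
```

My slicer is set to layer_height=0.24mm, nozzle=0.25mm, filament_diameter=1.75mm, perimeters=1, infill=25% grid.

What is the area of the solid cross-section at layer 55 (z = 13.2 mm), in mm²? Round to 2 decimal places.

At z = 13.2 mm: the cube is present — its section is the full 6×30 rectangle (area 180.00 mm²). Overall, the cross-section is a single solid region. Net area = 180.00 mm².

180.00 mm²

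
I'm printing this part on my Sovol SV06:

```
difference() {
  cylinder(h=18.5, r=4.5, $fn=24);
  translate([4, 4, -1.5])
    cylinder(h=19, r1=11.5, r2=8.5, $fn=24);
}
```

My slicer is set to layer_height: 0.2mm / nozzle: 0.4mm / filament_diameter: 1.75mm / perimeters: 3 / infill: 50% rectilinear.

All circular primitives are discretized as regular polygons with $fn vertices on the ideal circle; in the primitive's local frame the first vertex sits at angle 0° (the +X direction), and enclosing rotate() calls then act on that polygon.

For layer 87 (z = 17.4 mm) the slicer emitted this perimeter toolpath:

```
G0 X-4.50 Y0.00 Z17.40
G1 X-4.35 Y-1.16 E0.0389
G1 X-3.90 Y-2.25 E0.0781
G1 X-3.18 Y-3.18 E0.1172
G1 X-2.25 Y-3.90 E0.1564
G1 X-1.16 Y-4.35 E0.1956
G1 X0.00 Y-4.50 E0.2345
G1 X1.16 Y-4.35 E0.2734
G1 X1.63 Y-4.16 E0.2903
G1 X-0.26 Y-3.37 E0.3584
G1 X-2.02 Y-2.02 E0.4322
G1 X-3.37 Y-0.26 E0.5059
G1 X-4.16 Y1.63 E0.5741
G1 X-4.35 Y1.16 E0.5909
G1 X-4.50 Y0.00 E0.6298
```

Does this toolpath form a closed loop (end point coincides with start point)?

yes

Start point (G0): (-4.50, 0.00). End point (last G1): the path returns to the start — closed.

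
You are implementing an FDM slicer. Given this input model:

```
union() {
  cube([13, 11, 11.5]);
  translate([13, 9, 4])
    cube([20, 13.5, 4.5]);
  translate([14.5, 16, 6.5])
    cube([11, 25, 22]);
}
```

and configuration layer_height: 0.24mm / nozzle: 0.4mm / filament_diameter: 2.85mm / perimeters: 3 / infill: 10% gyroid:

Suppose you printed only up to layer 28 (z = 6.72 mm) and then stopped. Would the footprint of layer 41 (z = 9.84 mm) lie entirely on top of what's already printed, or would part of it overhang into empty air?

entirely on top

Compare the two slices. At z = 6.72: the 13×11 cube contributes its full rectangle (area 143.00 mm²); the cube at (13, 9) is present — its section is the full 20×13.5 rectangle (area 270.00 mm²); the 11×25 cube at (14.5, 16) contributes its full rectangle (area 275.00 mm²); Taking the union: the regions partially overlap — summed areas 688.00 mm² minus the doubly-counted overlap 71.50 mm² gives 616.50 mm² — area = 616.50 mm². At z = 9.84: the cube (footprint 13×11) is included at this height (area 143.00 mm²); the cube at (13, 9) does not reach this height (z outside [4, 8.5]); the 11×25 cube at (14.5, 16) contributes its full rectangle (area 275.00 mm²); Taking the union: the 2 present regions are separate (no shared area or edge), so areas and boundary lengths simply add and each stays a separate island — area = 418.00 mm². Checking containment: the cross-section at z = 9.84 is a subset of the cross-section at z = 6.72.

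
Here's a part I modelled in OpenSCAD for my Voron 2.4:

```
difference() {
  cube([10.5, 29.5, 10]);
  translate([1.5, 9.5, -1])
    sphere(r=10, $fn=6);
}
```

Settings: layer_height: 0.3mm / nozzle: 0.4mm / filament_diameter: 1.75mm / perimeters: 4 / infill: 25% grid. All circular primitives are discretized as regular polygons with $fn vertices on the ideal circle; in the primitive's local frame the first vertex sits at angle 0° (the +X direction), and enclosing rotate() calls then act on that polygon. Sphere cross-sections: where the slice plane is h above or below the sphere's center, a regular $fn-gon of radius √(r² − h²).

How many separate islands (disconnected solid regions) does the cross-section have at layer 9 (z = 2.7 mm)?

At z = 2.7 mm: the 10.5×29.5 cube contributes its full rectangle; the sphere at (1.5, 9.5): section is a regular 6-gon, circumradius = √(r²−h²) = √(10²−3.7²) = 9.290; Subtracting the remaining from the first: starting from the 10.5×29.5 cube, the r=10 sphere at (1.5, 9.5) partially overlaps it — only the 136.11 mm² overlap (of its 224.24 mm²) is removed, clipping the outline — 2 connected regions. Overall, the cross-section has 2 separate islands. Island count = 2.

2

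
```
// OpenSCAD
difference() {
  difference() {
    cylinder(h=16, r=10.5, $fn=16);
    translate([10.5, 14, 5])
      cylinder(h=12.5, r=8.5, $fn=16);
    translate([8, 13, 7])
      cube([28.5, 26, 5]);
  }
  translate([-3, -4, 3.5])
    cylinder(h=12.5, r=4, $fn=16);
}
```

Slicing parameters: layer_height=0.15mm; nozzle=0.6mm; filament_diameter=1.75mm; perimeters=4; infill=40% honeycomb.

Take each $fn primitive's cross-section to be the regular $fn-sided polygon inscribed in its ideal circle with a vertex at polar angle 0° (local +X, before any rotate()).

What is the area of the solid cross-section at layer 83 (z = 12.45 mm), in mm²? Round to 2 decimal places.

282.83 mm²

At z = 12.45 mm: the r=10.5 cylinder contributes a regular 16-gon of circumradius 10.5 (area = (16/2)·10.500²·sin(360°/16) = 337.53 mm²); the r=8.5 cylinder at (10.5, 14) contributes a regular 16-gon of circumradius 8.5 (area = (16/2)·8.500²·sin(360°/16) = 221.19 mm²); the cube at (8, 13) does not reach this height (z outside [7, 12]); Subtracting the remaining from the first: starting from the r=10.5 cylinder (337.53 mm²), the r=8.5 cylinder at (10.5, 14) partially overlaps it — only the 5.71 mm² overlap (of its 221.19 mm²) is removed, clipping the outline — area = 331.82 mm²; the r=4 cylinder at (-3, -4) contributes a regular 16-gon of circumradius 4 (area = (16/2)·4.000²·sin(360°/16) = 48.98 mm²); Subtracting the remaining from the first: starting from the result so far (331.82 mm²), the r=4 cylinder at (-3, -4) lies wholly inside it (removes its full 48.98 mm² and its 24.97 mm outline becomes a hole wall) — area = 282.83 mm². Overall, the cross-section is one region with 1 hole. Net area = 282.83 mm².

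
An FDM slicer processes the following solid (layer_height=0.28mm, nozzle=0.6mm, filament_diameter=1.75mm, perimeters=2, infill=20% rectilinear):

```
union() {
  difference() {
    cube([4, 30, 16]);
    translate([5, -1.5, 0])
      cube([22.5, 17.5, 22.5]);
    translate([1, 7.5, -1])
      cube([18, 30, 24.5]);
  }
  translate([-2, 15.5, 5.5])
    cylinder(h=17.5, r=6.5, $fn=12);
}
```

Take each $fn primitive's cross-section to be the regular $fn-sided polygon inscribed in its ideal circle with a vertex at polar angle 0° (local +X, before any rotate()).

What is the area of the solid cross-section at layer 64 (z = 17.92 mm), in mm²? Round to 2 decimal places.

At z = 17.92 mm: the cube is absent (z outside [0, 16]); the cube at (5, -1.5) (footprint 22.5×17.5) is included at this height (area 393.75 mm²); the cube at (1, 7.5) is present — its section is the full 18×30 rectangle (area 540.00 mm²); Subtracting the remaining from the first: the first operand is absent here, so nothing remains; the r=6.5 cylinder at (-2, 15.5) gives a regular 12-gon of circumradius 6.5 (constant along its height) (area = (12/2)·6.500²·sin(360°/12) = 126.75 mm²); Taking the union: only the r=6.5 cylinder at (-2, 15.5) is present, so the union is just that shape — area = 126.75 mm². Overall, the cross-section is a single solid region. Net area = 126.75 mm².

126.75 mm²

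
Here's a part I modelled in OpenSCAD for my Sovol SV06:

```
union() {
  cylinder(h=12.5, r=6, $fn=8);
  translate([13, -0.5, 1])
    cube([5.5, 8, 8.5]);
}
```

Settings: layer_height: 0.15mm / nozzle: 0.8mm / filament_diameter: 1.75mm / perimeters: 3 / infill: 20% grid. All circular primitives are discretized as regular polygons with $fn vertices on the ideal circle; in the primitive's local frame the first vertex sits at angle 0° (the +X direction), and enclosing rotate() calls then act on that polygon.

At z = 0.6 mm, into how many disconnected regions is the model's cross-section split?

1

At z = 0.6 mm: the r=6 cylinder contributes a regular 8-gon of circumradius 6; the cube at (13, -0.5) is absent (z outside [1, 9.5]); Merging all regions: only the r=6 cylinder is present, so the union is just that shape — 1 connected region. The result has 1 disconnected region.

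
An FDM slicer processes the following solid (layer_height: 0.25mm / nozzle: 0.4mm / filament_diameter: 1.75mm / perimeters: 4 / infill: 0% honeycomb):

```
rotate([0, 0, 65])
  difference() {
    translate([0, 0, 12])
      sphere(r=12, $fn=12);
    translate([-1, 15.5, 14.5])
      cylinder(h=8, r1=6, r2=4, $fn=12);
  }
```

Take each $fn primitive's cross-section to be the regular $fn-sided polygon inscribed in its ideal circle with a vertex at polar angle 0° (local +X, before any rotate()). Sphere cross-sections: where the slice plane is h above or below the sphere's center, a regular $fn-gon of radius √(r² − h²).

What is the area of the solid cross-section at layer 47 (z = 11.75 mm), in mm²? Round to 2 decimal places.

At z = 11.75 mm: the r=12 sphere contributes a regular 12-gon of circumradius √(12²−0.25²) = 11.997 (area = (12/2)·11.997²·sin(360°/12) = 431.81 mm²); the cone at (-1, 15.5) does not reach this height (z outside [14.5, 22.5]); After the difference (first − rest): none of the subtracted shapes is present at this height, so the r=12 sphere is unchanged — area = 431.81 mm²; (whole slice rotated 65° about Z — lengths, areas and connectivity unchanged). Overall, the cross-section is a single solid region. Net area = 431.81 mm².

431.81 mm²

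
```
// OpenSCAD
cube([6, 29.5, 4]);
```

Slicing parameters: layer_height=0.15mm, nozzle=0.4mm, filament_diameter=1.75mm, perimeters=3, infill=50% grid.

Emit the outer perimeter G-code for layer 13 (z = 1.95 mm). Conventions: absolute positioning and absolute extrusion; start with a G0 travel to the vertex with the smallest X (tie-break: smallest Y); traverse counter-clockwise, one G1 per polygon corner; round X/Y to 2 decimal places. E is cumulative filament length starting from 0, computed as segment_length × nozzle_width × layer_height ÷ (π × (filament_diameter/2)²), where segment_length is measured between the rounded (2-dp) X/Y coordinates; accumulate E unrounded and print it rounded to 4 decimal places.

G0 X0.00 Y0.00 Z1.95
G1 X6.00 Y0.00 E0.1497
G1 X6.00 Y29.50 E0.8856
G1 X0.00 Y29.50 E1.0352
G1 X0.00 Y0.00 E1.7711

At z = 1.95 mm: the cube (footprint 6×29.5) is included at this height. The outline is a single polygon with 4 vertices. Extrusion per mm of travel: 0.4 × 0.15 / (π × 0.875²) = 0.024945. Accumulating E over each segment gives final E = 1.7711.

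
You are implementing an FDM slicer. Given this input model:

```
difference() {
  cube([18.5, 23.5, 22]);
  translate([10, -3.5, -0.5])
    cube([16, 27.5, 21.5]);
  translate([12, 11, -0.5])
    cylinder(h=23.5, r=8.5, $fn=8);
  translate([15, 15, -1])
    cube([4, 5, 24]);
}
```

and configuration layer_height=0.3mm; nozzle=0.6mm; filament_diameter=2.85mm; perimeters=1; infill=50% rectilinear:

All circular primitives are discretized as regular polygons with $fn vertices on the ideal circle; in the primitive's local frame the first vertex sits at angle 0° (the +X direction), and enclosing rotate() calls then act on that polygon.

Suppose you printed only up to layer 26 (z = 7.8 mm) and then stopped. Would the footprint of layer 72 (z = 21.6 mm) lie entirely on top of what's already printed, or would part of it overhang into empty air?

Compare the two slices. At z = 7.8: the cube (footprint 18.5×23.5) is included at this height (area 434.75 mm²); the 16×27.5 cube at (10, -3.5) contributes its full rectangle (area 440.00 mm²); the r=8.5 cylinder at (12, 11) gives a regular 8-gon of circumradius 8.5 (constant along its height) (area = (8/2)·8.500²·sin(360°/8) = 204.35 mm²); the cube at (15, 15) is present — its section is the full 4×5 rectangle (area 20.00 mm²); Taking the first minus the rest: starting from the 18.5×23.5 cube (434.75 mm²), the 16×27.5 cube at (10, -3.5) partially overlaps it — only the 199.75 mm² overlap (of its 440.00 mm²) is removed, clipping the outline; the r=8.5 cylinder at (12, 11) partially overlaps it — only the 69.83 mm² overlap (of its 204.35 mm²) is removed, clipping the outline; the 4×5 cube at (15, 15) misses the remaining region (no effect) — area = 165.17 mm². At z = 21.6: the 18.5×23.5 cube contributes its full rectangle (area 434.75 mm²); the cube at (10, -3.5) does not reach this height (z outside [-0.5, 21]); the cylinder at (12, 11): section is a regular 8-gon, circumradius r=8.5 (area = (8/2)·8.500²·sin(360°/8) = 204.35 mm²); the cube at (15, 15) (footprint 4×5) is included at this height (area 20.00 mm²); After the difference (first − rest): starting from the 18.5×23.5 cube (434.75 mm²), the r=8.5 cylinder at (12, 11) partially overlaps it — only the 194.70 mm² overlap (of its 204.35 mm²) is removed, clipping the outline; the 4×5 cube at (15, 15) partially overlaps it — only the 8.88 mm² overlap (of its 20.00 mm²) is removed, clipping the outline — area = 231.18 mm². Checking containment: at z = 21.6 the cross-section extends beyond the z = 7.8 cross-section by about 66.01 mm².

part overhangs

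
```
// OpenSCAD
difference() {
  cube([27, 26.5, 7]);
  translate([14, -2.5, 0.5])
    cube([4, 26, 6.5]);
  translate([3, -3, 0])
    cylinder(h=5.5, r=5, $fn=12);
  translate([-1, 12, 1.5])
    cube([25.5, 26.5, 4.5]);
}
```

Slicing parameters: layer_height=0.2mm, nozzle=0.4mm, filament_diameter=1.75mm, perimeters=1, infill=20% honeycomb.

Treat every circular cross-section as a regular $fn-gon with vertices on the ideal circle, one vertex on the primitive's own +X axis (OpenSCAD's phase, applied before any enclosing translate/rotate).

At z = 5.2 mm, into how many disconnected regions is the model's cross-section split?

At z = 5.2 mm: the cube is present — its section is the full 27×26.5 rectangle; the cube at (14, -2.5) is present — its section is the full 4×26 rectangle; the r=5 cylinder at (3, -3) gives a regular 12-gon of circumradius 5 (constant along its height); the cube at (-1, 12) is present — its section is the full 25.5×26.5 rectangle; After the difference (first − rest): starting from the 27×26.5 cube, the 4×26 cube at (14, -2.5) partially overlaps it — only the 94.00 mm² overlap (of its 104.00 mm²) is removed, clipping the outline; the r=5 cylinder at (3, -3) partially overlaps it — only the 9.75 mm² overlap (of its 75.00 mm²) is removed, clipping the outline; the 25.5×26.5 cube at (-1, 12) partially overlaps it — only the 309.25 mm² overlap (of its 675.75 mm²) is removed, clipping the outline — 2 connected regions. The result has 2 disconnected regions.

2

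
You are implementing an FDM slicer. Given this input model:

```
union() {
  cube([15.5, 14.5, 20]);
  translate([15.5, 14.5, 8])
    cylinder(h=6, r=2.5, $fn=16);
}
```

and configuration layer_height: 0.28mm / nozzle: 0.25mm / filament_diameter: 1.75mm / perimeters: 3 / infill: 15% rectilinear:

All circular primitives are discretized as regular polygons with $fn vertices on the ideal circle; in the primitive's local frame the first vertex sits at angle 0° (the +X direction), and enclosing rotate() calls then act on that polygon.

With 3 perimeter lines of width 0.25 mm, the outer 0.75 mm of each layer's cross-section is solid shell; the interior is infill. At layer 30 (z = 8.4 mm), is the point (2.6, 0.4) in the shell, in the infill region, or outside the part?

shell

At z = 8.4 mm: the cube is present — its section is the full 15.5×14.5 rectangle; the r=2.5 cylinder at (15.5, 14.5) gives a regular 16-gon of circumradius 2.5 (constant along its height); Taking the union: the regions partially overlap (shared area 4.78 mm²), so overlapping operands fuse into one piece — 1 connected region. Overall, the cross-section is a single solid region. The nearest boundary edge runs (15.50, 0.00)→(0.00, 0.00); distance from the point to it = 0.40 mm. The point is inside the cross-section, 0.40 mm from the nearest boundary — within the 0.75 mm shell band (3 × 0.25).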